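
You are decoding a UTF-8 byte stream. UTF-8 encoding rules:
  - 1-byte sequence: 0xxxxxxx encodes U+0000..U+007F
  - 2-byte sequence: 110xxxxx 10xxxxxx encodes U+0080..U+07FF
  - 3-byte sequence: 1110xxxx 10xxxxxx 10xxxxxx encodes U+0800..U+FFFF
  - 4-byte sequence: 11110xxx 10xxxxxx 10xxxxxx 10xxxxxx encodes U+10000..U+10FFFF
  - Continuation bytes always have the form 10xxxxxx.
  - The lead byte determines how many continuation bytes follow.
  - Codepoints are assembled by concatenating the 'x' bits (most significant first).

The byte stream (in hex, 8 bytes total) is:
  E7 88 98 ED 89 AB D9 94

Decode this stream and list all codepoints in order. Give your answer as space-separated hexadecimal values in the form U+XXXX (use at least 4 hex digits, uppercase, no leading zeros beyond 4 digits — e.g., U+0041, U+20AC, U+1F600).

Byte[0]=E7: 3-byte lead, need 2 cont bytes. acc=0x7
Byte[1]=88: continuation. acc=(acc<<6)|0x08=0x1C8
Byte[2]=98: continuation. acc=(acc<<6)|0x18=0x7218
Completed: cp=U+7218 (starts at byte 0)
Byte[3]=ED: 3-byte lead, need 2 cont bytes. acc=0xD
Byte[4]=89: continuation. acc=(acc<<6)|0x09=0x349
Byte[5]=AB: continuation. acc=(acc<<6)|0x2B=0xD26B
Completed: cp=U+D26B (starts at byte 3)
Byte[6]=D9: 2-byte lead, need 1 cont bytes. acc=0x19
Byte[7]=94: continuation. acc=(acc<<6)|0x14=0x654
Completed: cp=U+0654 (starts at byte 6)

Answer: U+7218 U+D26B U+0654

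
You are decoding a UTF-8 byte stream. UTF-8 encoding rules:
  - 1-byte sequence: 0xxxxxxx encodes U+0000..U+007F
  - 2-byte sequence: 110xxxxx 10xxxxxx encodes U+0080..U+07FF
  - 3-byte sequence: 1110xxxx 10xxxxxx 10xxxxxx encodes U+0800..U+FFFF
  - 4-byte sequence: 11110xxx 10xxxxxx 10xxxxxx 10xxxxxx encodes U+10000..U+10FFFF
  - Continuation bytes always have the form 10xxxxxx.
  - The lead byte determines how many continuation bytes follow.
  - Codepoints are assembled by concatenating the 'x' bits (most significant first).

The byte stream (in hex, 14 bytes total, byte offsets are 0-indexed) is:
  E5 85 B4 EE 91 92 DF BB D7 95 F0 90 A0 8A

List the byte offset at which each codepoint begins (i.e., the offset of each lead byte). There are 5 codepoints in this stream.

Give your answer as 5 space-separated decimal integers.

Byte[0]=E5: 3-byte lead, need 2 cont bytes. acc=0x5
Byte[1]=85: continuation. acc=(acc<<6)|0x05=0x145
Byte[2]=B4: continuation. acc=(acc<<6)|0x34=0x5174
Completed: cp=U+5174 (starts at byte 0)
Byte[3]=EE: 3-byte lead, need 2 cont bytes. acc=0xE
Byte[4]=91: continuation. acc=(acc<<6)|0x11=0x391
Byte[5]=92: continuation. acc=(acc<<6)|0x12=0xE452
Completed: cp=U+E452 (starts at byte 3)
Byte[6]=DF: 2-byte lead, need 1 cont bytes. acc=0x1F
Byte[7]=BB: continuation. acc=(acc<<6)|0x3B=0x7FB
Completed: cp=U+07FB (starts at byte 6)
Byte[8]=D7: 2-byte lead, need 1 cont bytes. acc=0x17
Byte[9]=95: continuation. acc=(acc<<6)|0x15=0x5D5
Completed: cp=U+05D5 (starts at byte 8)
Byte[10]=F0: 4-byte lead, need 3 cont bytes. acc=0x0
Byte[11]=90: continuation. acc=(acc<<6)|0x10=0x10
Byte[12]=A0: continuation. acc=(acc<<6)|0x20=0x420
Byte[13]=8A: continuation. acc=(acc<<6)|0x0A=0x1080A
Completed: cp=U+1080A (starts at byte 10)

Answer: 0 3 6 8 10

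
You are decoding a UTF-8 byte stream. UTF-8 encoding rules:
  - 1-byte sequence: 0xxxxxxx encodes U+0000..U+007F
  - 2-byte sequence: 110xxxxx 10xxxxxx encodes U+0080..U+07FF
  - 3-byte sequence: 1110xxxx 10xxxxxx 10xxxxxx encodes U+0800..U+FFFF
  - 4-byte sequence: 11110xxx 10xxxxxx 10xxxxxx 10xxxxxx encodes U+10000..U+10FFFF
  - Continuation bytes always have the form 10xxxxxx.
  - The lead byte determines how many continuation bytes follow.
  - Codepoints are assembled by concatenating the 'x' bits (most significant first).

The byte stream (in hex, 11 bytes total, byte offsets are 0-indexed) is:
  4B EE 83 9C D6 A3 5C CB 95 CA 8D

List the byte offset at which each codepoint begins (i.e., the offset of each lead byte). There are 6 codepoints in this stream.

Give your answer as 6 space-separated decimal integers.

Byte[0]=4B: 1-byte ASCII. cp=U+004B
Byte[1]=EE: 3-byte lead, need 2 cont bytes. acc=0xE
Byte[2]=83: continuation. acc=(acc<<6)|0x03=0x383
Byte[3]=9C: continuation. acc=(acc<<6)|0x1C=0xE0DC
Completed: cp=U+E0DC (starts at byte 1)
Byte[4]=D6: 2-byte lead, need 1 cont bytes. acc=0x16
Byte[5]=A3: continuation. acc=(acc<<6)|0x23=0x5A3
Completed: cp=U+05A3 (starts at byte 4)
Byte[6]=5C: 1-byte ASCII. cp=U+005C
Byte[7]=CB: 2-byte lead, need 1 cont bytes. acc=0xB
Byte[8]=95: continuation. acc=(acc<<6)|0x15=0x2D5
Completed: cp=U+02D5 (starts at byte 7)
Byte[9]=CA: 2-byte lead, need 1 cont bytes. acc=0xA
Byte[10]=8D: continuation. acc=(acc<<6)|0x0D=0x28D
Completed: cp=U+028D (starts at byte 9)

Answer: 0 1 4 6 7 9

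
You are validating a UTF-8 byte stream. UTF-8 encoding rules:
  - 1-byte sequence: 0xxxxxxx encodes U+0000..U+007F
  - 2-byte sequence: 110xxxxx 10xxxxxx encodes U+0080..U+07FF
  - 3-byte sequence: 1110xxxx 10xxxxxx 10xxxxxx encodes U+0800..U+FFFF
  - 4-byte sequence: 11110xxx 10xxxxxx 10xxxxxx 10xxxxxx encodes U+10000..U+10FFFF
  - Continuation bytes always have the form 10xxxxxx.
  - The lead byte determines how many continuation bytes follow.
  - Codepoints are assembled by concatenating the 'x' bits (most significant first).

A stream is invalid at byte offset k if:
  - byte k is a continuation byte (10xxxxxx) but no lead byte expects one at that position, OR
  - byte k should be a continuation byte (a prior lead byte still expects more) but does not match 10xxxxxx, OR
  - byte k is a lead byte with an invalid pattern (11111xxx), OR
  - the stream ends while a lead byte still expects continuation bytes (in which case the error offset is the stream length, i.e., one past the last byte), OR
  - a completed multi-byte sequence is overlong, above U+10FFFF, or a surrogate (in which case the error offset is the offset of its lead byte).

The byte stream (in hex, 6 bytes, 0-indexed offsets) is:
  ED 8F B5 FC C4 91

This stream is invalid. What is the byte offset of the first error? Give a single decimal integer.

Byte[0]=ED: 3-byte lead, need 2 cont bytes. acc=0xD
Byte[1]=8F: continuation. acc=(acc<<6)|0x0F=0x34F
Byte[2]=B5: continuation. acc=(acc<<6)|0x35=0xD3F5
Completed: cp=U+D3F5 (starts at byte 0)
Byte[3]=FC: INVALID lead byte (not 0xxx/110x/1110/11110)

Answer: 3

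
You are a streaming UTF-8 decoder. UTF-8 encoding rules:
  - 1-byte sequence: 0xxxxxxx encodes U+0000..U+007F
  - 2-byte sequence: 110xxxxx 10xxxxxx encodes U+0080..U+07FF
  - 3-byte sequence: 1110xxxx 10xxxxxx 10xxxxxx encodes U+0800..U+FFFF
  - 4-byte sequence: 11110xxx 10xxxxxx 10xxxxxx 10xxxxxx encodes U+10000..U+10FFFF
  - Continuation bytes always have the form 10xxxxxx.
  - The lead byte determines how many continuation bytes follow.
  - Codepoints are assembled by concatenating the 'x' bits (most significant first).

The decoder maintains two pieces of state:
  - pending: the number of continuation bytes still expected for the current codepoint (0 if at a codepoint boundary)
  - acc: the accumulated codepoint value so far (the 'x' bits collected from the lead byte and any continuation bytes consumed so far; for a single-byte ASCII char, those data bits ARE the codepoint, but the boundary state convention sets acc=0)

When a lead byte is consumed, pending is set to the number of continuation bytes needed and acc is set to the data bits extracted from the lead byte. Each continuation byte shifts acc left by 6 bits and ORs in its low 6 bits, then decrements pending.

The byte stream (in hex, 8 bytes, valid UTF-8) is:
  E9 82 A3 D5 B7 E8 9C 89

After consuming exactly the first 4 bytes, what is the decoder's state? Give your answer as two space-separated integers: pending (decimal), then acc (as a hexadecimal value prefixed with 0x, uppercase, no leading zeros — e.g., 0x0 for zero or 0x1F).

Byte[0]=E9: 3-byte lead. pending=2, acc=0x9
Byte[1]=82: continuation. acc=(acc<<6)|0x02=0x242, pending=1
Byte[2]=A3: continuation. acc=(acc<<6)|0x23=0x90A3, pending=0
Byte[3]=D5: 2-byte lead. pending=1, acc=0x15

Answer: 1 0x15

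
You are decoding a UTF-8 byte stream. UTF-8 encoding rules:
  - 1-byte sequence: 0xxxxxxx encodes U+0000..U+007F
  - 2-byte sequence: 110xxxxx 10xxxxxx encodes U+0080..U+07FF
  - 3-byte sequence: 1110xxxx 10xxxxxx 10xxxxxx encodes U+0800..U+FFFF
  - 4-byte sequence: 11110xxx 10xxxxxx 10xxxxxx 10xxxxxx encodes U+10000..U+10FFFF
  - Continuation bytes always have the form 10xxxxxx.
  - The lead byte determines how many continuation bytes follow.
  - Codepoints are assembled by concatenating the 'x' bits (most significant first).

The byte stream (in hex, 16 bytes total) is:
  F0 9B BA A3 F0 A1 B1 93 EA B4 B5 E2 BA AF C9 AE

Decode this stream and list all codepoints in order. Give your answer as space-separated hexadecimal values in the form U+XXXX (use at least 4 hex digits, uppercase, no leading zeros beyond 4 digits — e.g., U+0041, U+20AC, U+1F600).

Byte[0]=F0: 4-byte lead, need 3 cont bytes. acc=0x0
Byte[1]=9B: continuation. acc=(acc<<6)|0x1B=0x1B
Byte[2]=BA: continuation. acc=(acc<<6)|0x3A=0x6FA
Byte[3]=A3: continuation. acc=(acc<<6)|0x23=0x1BEA3
Completed: cp=U+1BEA3 (starts at byte 0)
Byte[4]=F0: 4-byte lead, need 3 cont bytes. acc=0x0
Byte[5]=A1: continuation. acc=(acc<<6)|0x21=0x21
Byte[6]=B1: continuation. acc=(acc<<6)|0x31=0x871
Byte[7]=93: continuation. acc=(acc<<6)|0x13=0x21C53
Completed: cp=U+21C53 (starts at byte 4)
Byte[8]=EA: 3-byte lead, need 2 cont bytes. acc=0xA
Byte[9]=B4: continuation. acc=(acc<<6)|0x34=0x2B4
Byte[10]=B5: continuation. acc=(acc<<6)|0x35=0xAD35
Completed: cp=U+AD35 (starts at byte 8)
Byte[11]=E2: 3-byte lead, need 2 cont bytes. acc=0x2
Byte[12]=BA: continuation. acc=(acc<<6)|0x3A=0xBA
Byte[13]=AF: continuation. acc=(acc<<6)|0x2F=0x2EAF
Completed: cp=U+2EAF (starts at byte 11)
Byte[14]=C9: 2-byte lead, need 1 cont bytes. acc=0x9
Byte[15]=AE: continuation. acc=(acc<<6)|0x2E=0x26E
Completed: cp=U+026E (starts at byte 14)

Answer: U+1BEA3 U+21C53 U+AD35 U+2EAF U+026E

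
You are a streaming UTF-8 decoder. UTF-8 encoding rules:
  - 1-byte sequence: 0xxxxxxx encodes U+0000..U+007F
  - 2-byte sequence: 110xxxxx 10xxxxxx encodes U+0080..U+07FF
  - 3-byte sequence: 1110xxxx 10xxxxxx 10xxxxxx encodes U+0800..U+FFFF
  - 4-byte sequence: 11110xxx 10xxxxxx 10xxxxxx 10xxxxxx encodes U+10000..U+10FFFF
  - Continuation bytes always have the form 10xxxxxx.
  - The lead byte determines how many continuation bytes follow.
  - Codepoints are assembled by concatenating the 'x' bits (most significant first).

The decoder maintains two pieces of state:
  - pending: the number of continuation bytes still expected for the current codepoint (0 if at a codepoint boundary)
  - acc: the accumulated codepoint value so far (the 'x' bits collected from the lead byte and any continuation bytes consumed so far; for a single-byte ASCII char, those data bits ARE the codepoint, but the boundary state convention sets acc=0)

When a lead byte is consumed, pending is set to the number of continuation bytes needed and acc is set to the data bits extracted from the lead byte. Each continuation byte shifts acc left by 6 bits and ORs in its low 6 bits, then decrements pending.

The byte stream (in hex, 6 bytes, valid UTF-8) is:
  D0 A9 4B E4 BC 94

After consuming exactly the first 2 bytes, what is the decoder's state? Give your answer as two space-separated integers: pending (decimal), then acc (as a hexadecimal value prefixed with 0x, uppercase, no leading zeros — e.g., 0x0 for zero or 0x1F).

Answer: 0 0x429

Derivation:
Byte[0]=D0: 2-byte lead. pending=1, acc=0x10
Byte[1]=A9: continuation. acc=(acc<<6)|0x29=0x429, pending=0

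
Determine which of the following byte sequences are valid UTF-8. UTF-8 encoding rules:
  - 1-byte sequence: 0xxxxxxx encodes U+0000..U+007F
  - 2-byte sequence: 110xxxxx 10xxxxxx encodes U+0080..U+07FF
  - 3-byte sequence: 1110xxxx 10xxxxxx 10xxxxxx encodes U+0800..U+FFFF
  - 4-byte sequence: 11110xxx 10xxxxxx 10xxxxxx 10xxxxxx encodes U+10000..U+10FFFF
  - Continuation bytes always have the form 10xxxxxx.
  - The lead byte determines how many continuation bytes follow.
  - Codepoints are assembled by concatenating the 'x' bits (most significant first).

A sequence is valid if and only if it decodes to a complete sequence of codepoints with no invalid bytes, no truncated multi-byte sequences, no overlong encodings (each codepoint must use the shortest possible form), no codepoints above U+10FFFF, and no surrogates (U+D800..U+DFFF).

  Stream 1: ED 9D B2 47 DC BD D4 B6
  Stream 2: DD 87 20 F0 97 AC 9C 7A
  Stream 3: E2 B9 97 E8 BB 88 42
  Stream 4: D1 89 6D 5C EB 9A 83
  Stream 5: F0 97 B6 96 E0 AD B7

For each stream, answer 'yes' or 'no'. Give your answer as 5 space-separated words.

Answer: yes yes yes yes yes

Derivation:
Stream 1: decodes cleanly. VALID
Stream 2: decodes cleanly. VALID
Stream 3: decodes cleanly. VALID
Stream 4: decodes cleanly. VALID
Stream 5: decodes cleanly. VALID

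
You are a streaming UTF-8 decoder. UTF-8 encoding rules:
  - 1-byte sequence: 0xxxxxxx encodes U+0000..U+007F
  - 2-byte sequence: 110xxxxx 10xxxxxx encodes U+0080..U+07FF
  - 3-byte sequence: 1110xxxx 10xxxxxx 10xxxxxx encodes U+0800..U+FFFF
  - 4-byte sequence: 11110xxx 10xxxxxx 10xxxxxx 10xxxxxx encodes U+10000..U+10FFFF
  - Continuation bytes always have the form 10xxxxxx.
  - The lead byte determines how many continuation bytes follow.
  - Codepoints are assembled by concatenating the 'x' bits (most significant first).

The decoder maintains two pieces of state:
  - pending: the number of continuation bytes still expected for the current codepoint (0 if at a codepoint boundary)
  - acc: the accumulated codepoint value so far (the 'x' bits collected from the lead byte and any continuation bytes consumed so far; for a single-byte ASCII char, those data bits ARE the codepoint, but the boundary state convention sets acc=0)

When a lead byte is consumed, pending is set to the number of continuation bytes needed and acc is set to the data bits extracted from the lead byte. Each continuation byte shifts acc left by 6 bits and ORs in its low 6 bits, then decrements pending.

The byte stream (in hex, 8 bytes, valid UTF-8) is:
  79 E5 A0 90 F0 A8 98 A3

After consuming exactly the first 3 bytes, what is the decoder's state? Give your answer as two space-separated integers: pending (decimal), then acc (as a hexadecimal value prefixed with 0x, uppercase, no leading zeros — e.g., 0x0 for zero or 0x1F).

Byte[0]=79: 1-byte. pending=0, acc=0x0
Byte[1]=E5: 3-byte lead. pending=2, acc=0x5
Byte[2]=A0: continuation. acc=(acc<<6)|0x20=0x160, pending=1

Answer: 1 0x160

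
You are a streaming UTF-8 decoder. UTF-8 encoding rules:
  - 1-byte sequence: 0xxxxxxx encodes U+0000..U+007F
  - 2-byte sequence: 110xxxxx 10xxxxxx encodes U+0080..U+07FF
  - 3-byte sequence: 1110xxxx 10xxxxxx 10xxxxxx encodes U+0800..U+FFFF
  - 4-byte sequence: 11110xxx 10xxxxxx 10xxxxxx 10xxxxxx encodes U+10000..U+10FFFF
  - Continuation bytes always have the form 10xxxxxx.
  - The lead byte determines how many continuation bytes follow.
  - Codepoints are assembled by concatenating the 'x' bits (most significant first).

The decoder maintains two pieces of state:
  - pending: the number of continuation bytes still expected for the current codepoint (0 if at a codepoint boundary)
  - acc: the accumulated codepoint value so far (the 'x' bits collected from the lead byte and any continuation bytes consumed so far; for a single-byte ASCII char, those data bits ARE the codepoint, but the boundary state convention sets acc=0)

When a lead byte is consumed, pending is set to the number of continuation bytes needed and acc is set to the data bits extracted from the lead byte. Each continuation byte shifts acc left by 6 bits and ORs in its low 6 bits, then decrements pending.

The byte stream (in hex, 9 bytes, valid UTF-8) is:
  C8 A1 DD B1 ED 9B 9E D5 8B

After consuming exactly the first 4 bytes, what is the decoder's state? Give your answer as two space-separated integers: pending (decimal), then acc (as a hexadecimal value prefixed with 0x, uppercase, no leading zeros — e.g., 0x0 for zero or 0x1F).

Byte[0]=C8: 2-byte lead. pending=1, acc=0x8
Byte[1]=A1: continuation. acc=(acc<<6)|0x21=0x221, pending=0
Byte[2]=DD: 2-byte lead. pending=1, acc=0x1D
Byte[3]=B1: continuation. acc=(acc<<6)|0x31=0x771, pending=0

Answer: 0 0x771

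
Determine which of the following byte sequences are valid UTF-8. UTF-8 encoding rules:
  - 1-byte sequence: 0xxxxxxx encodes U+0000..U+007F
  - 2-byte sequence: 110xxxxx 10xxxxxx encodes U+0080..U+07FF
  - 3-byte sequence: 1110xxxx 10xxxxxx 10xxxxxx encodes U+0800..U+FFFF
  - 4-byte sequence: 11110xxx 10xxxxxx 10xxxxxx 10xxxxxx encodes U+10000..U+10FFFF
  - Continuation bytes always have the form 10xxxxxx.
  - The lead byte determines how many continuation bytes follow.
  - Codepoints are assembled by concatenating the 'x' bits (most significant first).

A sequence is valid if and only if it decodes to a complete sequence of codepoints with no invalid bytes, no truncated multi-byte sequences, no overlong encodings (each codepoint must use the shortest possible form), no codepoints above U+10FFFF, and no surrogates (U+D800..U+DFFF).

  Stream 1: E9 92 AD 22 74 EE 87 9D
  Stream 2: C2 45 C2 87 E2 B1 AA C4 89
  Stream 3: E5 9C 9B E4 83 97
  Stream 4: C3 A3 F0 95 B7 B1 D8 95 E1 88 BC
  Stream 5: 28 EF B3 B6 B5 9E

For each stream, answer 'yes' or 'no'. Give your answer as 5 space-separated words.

Stream 1: decodes cleanly. VALID
Stream 2: error at byte offset 1. INVALID
Stream 3: decodes cleanly. VALID
Stream 4: decodes cleanly. VALID
Stream 5: error at byte offset 4. INVALID

Answer: yes no yes yes no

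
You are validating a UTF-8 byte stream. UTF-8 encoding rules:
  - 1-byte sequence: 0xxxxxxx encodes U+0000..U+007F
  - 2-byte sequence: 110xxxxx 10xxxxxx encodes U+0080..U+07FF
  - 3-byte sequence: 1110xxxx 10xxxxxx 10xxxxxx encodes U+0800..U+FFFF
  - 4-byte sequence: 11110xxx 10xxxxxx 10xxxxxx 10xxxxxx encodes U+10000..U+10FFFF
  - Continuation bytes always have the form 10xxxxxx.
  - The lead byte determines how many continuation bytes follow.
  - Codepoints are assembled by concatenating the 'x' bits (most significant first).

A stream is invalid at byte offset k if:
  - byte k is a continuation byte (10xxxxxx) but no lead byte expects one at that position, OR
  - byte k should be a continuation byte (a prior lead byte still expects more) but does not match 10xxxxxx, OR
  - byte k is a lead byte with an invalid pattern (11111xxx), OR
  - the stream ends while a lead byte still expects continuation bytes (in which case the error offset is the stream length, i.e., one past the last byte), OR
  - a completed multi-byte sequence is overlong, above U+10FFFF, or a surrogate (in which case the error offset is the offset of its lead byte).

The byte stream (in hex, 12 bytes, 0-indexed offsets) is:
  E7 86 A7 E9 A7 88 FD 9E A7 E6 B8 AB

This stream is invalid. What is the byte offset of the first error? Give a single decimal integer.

Byte[0]=E7: 3-byte lead, need 2 cont bytes. acc=0x7
Byte[1]=86: continuation. acc=(acc<<6)|0x06=0x1C6
Byte[2]=A7: continuation. acc=(acc<<6)|0x27=0x71A7
Completed: cp=U+71A7 (starts at byte 0)
Byte[3]=E9: 3-byte lead, need 2 cont bytes. acc=0x9
Byte[4]=A7: continuation. acc=(acc<<6)|0x27=0x267
Byte[5]=88: continuation. acc=(acc<<6)|0x08=0x99C8
Completed: cp=U+99C8 (starts at byte 3)
Byte[6]=FD: INVALID lead byte (not 0xxx/110x/1110/11110)

Answer: 6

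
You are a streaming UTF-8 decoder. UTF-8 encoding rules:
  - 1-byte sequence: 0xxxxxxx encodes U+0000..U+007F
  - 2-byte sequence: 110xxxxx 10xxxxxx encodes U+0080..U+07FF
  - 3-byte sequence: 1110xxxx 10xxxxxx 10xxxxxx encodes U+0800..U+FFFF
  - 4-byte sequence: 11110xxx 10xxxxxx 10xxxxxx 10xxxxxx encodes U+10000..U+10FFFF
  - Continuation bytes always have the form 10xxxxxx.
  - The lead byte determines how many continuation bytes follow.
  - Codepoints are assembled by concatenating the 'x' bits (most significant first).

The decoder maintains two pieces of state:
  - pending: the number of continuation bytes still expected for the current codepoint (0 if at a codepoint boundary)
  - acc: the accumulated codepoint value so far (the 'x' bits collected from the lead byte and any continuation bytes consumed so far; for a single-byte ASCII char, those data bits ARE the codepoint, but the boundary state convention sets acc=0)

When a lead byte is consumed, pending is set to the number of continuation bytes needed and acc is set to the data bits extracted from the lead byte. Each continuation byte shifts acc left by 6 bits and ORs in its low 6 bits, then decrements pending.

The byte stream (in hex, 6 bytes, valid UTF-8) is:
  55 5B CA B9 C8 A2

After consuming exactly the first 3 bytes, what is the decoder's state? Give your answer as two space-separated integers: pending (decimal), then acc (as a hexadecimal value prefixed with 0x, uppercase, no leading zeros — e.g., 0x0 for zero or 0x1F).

Answer: 1 0xA

Derivation:
Byte[0]=55: 1-byte. pending=0, acc=0x0
Byte[1]=5B: 1-byte. pending=0, acc=0x0
Byte[2]=CA: 2-byte lead. pending=1, acc=0xA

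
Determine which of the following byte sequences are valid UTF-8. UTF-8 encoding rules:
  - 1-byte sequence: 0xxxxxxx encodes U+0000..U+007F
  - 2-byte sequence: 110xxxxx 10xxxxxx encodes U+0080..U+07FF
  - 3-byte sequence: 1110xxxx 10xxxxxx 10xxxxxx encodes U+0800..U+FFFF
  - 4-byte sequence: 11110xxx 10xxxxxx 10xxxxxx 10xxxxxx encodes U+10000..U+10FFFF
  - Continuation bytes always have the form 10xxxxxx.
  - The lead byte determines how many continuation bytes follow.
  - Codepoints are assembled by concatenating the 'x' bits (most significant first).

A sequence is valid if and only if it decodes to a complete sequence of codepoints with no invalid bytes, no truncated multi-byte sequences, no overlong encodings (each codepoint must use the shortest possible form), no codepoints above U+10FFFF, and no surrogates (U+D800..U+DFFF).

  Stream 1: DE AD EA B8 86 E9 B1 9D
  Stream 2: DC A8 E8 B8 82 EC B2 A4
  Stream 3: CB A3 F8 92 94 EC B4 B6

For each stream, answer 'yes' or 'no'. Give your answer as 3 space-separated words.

Answer: yes yes no

Derivation:
Stream 1: decodes cleanly. VALID
Stream 2: decodes cleanly. VALID
Stream 3: error at byte offset 2. INVALID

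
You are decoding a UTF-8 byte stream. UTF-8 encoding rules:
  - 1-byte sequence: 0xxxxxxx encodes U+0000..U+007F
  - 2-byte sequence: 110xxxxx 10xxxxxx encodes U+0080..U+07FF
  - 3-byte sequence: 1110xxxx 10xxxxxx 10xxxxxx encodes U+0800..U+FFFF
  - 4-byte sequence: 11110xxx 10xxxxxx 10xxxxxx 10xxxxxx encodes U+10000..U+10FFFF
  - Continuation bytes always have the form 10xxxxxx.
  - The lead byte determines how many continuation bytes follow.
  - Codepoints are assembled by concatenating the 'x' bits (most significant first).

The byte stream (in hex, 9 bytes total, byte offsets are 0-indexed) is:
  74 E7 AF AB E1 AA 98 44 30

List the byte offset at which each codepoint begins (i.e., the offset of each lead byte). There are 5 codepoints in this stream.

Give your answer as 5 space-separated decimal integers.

Byte[0]=74: 1-byte ASCII. cp=U+0074
Byte[1]=E7: 3-byte lead, need 2 cont bytes. acc=0x7
Byte[2]=AF: continuation. acc=(acc<<6)|0x2F=0x1EF
Byte[3]=AB: continuation. acc=(acc<<6)|0x2B=0x7BEB
Completed: cp=U+7BEB (starts at byte 1)
Byte[4]=E1: 3-byte lead, need 2 cont bytes. acc=0x1
Byte[5]=AA: continuation. acc=(acc<<6)|0x2A=0x6A
Byte[6]=98: continuation. acc=(acc<<6)|0x18=0x1A98
Completed: cp=U+1A98 (starts at byte 4)
Byte[7]=44: 1-byte ASCII. cp=U+0044
Byte[8]=30: 1-byte ASCII. cp=U+0030

Answer: 0 1 4 7 8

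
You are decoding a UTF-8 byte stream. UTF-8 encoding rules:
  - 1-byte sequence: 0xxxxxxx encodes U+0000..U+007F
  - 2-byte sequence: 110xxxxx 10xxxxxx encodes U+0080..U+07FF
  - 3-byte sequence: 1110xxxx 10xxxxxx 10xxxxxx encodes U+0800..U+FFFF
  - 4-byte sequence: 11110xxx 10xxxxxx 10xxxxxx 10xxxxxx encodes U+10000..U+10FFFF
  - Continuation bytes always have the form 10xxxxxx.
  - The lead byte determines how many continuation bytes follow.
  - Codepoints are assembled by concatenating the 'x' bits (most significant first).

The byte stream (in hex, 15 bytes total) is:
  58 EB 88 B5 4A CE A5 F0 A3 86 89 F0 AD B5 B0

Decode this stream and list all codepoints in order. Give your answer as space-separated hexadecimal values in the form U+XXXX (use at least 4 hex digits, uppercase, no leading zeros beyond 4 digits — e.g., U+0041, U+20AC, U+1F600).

Answer: U+0058 U+B235 U+004A U+03A5 U+23189 U+2DD70

Derivation:
Byte[0]=58: 1-byte ASCII. cp=U+0058
Byte[1]=EB: 3-byte lead, need 2 cont bytes. acc=0xB
Byte[2]=88: continuation. acc=(acc<<6)|0x08=0x2C8
Byte[3]=B5: continuation. acc=(acc<<6)|0x35=0xB235
Completed: cp=U+B235 (starts at byte 1)
Byte[4]=4A: 1-byte ASCII. cp=U+004A
Byte[5]=CE: 2-byte lead, need 1 cont bytes. acc=0xE
Byte[6]=A5: continuation. acc=(acc<<6)|0x25=0x3A5
Completed: cp=U+03A5 (starts at byte 5)
Byte[7]=F0: 4-byte lead, need 3 cont bytes. acc=0x0
Byte[8]=A3: continuation. acc=(acc<<6)|0x23=0x23
Byte[9]=86: continuation. acc=(acc<<6)|0x06=0x8C6
Byte[10]=89: continuation. acc=(acc<<6)|0x09=0x23189
Completed: cp=U+23189 (starts at byte 7)
Byte[11]=F0: 4-byte lead, need 3 cont bytes. acc=0x0
Byte[12]=AD: continuation. acc=(acc<<6)|0x2D=0x2D
Byte[13]=B5: continuation. acc=(acc<<6)|0x35=0xB75
Byte[14]=B0: continuation. acc=(acc<<6)|0x30=0x2DD70
Completed: cp=U+2DD70 (starts at byte 11)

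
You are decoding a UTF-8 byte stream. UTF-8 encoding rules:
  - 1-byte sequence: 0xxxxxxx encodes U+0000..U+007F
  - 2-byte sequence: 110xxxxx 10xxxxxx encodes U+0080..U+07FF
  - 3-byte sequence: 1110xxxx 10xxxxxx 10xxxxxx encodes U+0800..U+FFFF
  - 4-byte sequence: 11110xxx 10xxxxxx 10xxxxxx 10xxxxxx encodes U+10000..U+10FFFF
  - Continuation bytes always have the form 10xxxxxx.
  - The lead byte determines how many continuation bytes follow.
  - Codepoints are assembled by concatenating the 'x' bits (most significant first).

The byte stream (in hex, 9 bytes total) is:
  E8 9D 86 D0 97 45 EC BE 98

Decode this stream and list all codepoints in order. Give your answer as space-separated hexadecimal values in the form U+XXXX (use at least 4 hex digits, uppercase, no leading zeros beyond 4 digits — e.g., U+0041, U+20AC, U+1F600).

Byte[0]=E8: 3-byte lead, need 2 cont bytes. acc=0x8
Byte[1]=9D: continuation. acc=(acc<<6)|0x1D=0x21D
Byte[2]=86: continuation. acc=(acc<<6)|0x06=0x8746
Completed: cp=U+8746 (starts at byte 0)
Byte[3]=D0: 2-byte lead, need 1 cont bytes. acc=0x10
Byte[4]=97: continuation. acc=(acc<<6)|0x17=0x417
Completed: cp=U+0417 (starts at byte 3)
Byte[5]=45: 1-byte ASCII. cp=U+0045
Byte[6]=EC: 3-byte lead, need 2 cont bytes. acc=0xC
Byte[7]=BE: continuation. acc=(acc<<6)|0x3E=0x33E
Byte[8]=98: continuation. acc=(acc<<6)|0x18=0xCF98
Completed: cp=U+CF98 (starts at byte 6)

Answer: U+8746 U+0417 U+0045 U+CF98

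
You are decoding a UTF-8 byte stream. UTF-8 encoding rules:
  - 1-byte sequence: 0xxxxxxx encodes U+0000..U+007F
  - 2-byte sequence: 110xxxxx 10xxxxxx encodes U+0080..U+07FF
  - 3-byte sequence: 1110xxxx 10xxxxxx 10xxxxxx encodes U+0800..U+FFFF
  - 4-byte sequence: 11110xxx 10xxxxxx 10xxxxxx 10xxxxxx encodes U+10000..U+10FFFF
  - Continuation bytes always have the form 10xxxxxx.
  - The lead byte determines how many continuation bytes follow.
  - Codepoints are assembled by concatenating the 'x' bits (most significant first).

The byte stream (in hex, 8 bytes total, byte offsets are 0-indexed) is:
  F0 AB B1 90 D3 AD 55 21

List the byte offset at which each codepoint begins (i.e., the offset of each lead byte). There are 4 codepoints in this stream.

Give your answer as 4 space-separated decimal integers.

Answer: 0 4 6 7

Derivation:
Byte[0]=F0: 4-byte lead, need 3 cont bytes. acc=0x0
Byte[1]=AB: continuation. acc=(acc<<6)|0x2B=0x2B
Byte[2]=B1: continuation. acc=(acc<<6)|0x31=0xAF1
Byte[3]=90: continuation. acc=(acc<<6)|0x10=0x2BC50
Completed: cp=U+2BC50 (starts at byte 0)
Byte[4]=D3: 2-byte lead, need 1 cont bytes. acc=0x13
Byte[5]=AD: continuation. acc=(acc<<6)|0x2D=0x4ED
Completed: cp=U+04ED (starts at byte 4)
Byte[6]=55: 1-byte ASCII. cp=U+0055
Byte[7]=21: 1-byte ASCII. cp=U+0021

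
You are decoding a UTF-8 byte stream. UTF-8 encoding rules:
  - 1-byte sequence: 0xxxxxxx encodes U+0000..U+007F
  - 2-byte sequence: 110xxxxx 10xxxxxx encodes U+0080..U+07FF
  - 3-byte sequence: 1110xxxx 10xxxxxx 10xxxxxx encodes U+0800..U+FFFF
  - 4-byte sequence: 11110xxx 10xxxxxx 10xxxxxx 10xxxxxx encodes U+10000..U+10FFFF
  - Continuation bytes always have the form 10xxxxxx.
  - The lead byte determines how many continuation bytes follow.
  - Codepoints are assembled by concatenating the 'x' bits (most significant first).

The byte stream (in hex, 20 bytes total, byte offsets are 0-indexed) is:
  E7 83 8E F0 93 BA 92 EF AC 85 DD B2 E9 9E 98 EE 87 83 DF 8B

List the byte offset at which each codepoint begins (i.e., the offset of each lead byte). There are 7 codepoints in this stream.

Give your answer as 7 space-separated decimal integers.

Answer: 0 3 7 10 12 15 18

Derivation:
Byte[0]=E7: 3-byte lead, need 2 cont bytes. acc=0x7
Byte[1]=83: continuation. acc=(acc<<6)|0x03=0x1C3
Byte[2]=8E: continuation. acc=(acc<<6)|0x0E=0x70CE
Completed: cp=U+70CE (starts at byte 0)
Byte[3]=F0: 4-byte lead, need 3 cont bytes. acc=0x0
Byte[4]=93: continuation. acc=(acc<<6)|0x13=0x13
Byte[5]=BA: continuation. acc=(acc<<6)|0x3A=0x4FA
Byte[6]=92: continuation. acc=(acc<<6)|0x12=0x13E92
Completed: cp=U+13E92 (starts at byte 3)
Byte[7]=EF: 3-byte lead, need 2 cont bytes. acc=0xF
Byte[8]=AC: continuation. acc=(acc<<6)|0x2C=0x3EC
Byte[9]=85: continuation. acc=(acc<<6)|0x05=0xFB05
Completed: cp=U+FB05 (starts at byte 7)
Byte[10]=DD: 2-byte lead, need 1 cont bytes. acc=0x1D
Byte[11]=B2: continuation. acc=(acc<<6)|0x32=0x772
Completed: cp=U+0772 (starts at byte 10)
Byte[12]=E9: 3-byte lead, need 2 cont bytes. acc=0x9
Byte[13]=9E: continuation. acc=(acc<<6)|0x1E=0x25E
Byte[14]=98: continuation. acc=(acc<<6)|0x18=0x9798
Completed: cp=U+9798 (starts at byte 12)
Byte[15]=EE: 3-byte lead, need 2 cont bytes. acc=0xE
Byte[16]=87: continuation. acc=(acc<<6)|0x07=0x387
Byte[17]=83: continuation. acc=(acc<<6)|0x03=0xE1C3
Completed: cp=U+E1C3 (starts at byte 15)
Byte[18]=DF: 2-byte lead, need 1 cont bytes. acc=0x1F
Byte[19]=8B: continuation. acc=(acc<<6)|0x0B=0x7CB
Completed: cp=U+07CB (starts at byte 18)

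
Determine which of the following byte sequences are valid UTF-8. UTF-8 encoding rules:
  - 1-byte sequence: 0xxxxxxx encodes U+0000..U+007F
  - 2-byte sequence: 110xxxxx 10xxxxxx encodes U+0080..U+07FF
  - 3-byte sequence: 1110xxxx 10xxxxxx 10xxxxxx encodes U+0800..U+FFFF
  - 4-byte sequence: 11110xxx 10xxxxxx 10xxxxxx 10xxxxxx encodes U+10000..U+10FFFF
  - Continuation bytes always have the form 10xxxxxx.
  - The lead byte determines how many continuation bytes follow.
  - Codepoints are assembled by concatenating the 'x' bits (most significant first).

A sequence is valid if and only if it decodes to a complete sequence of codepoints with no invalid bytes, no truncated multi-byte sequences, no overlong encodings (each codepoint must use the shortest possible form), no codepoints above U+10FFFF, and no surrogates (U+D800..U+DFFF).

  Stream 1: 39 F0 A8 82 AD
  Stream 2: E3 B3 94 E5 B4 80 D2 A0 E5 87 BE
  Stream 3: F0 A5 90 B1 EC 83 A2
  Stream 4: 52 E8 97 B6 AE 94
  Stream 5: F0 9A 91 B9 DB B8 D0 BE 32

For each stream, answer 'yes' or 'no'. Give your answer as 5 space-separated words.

Stream 1: decodes cleanly. VALID
Stream 2: decodes cleanly. VALID
Stream 3: decodes cleanly. VALID
Stream 4: error at byte offset 4. INVALID
Stream 5: decodes cleanly. VALID

Answer: yes yes yes no yes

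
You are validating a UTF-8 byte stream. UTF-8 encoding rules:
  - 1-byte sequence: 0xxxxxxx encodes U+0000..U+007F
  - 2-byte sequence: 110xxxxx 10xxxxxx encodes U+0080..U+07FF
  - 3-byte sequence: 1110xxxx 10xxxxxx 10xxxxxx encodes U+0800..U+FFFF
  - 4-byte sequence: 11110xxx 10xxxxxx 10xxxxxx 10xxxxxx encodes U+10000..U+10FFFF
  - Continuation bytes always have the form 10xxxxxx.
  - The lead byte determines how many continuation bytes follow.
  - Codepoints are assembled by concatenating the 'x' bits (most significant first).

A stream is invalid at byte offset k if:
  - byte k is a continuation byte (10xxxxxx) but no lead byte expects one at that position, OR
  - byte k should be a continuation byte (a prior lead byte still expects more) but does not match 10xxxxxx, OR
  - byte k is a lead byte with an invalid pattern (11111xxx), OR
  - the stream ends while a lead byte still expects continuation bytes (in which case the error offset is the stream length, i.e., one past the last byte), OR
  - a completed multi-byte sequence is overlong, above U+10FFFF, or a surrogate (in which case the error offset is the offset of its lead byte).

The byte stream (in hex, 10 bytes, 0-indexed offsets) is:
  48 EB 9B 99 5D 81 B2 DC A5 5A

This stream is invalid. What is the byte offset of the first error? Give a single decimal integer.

Byte[0]=48: 1-byte ASCII. cp=U+0048
Byte[1]=EB: 3-byte lead, need 2 cont bytes. acc=0xB
Byte[2]=9B: continuation. acc=(acc<<6)|0x1B=0x2DB
Byte[3]=99: continuation. acc=(acc<<6)|0x19=0xB6D9
Completed: cp=U+B6D9 (starts at byte 1)
Byte[4]=5D: 1-byte ASCII. cp=U+005D
Byte[5]=81: INVALID lead byte (not 0xxx/110x/1110/11110)

Answer: 5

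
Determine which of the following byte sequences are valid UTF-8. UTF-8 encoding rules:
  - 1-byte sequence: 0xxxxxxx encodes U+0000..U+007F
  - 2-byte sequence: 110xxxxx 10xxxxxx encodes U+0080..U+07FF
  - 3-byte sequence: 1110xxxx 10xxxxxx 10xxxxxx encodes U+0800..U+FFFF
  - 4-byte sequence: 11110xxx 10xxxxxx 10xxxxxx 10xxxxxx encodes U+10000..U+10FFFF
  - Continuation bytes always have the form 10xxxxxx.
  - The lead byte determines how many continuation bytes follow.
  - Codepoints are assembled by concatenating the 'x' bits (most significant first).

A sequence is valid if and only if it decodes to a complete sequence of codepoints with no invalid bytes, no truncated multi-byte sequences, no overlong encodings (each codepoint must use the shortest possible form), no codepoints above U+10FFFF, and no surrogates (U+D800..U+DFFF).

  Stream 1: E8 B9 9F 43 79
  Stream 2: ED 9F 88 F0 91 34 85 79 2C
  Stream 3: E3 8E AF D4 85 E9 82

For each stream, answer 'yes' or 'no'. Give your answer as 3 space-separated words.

Answer: yes no no

Derivation:
Stream 1: decodes cleanly. VALID
Stream 2: error at byte offset 5. INVALID
Stream 3: error at byte offset 7. INVALID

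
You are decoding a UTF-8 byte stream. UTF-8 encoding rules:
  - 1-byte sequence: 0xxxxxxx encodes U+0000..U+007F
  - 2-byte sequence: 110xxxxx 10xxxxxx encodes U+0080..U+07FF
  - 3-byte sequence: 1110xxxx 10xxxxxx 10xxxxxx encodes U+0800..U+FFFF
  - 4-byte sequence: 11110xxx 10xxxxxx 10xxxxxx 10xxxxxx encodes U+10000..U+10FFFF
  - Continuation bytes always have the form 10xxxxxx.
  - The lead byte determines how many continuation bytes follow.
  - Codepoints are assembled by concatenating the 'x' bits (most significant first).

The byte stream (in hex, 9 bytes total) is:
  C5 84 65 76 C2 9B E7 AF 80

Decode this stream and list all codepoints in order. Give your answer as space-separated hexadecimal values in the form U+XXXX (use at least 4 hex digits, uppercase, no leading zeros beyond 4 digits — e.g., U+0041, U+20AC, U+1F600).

Answer: U+0144 U+0065 U+0076 U+009B U+7BC0

Derivation:
Byte[0]=C5: 2-byte lead, need 1 cont bytes. acc=0x5
Byte[1]=84: continuation. acc=(acc<<6)|0x04=0x144
Completed: cp=U+0144 (starts at byte 0)
Byte[2]=65: 1-byte ASCII. cp=U+0065
Byte[3]=76: 1-byte ASCII. cp=U+0076
Byte[4]=C2: 2-byte lead, need 1 cont bytes. acc=0x2
Byte[5]=9B: continuation. acc=(acc<<6)|0x1B=0x9B
Completed: cp=U+009B (starts at byte 4)
Byte[6]=E7: 3-byte lead, need 2 cont bytes. acc=0x7
Byte[7]=AF: continuation. acc=(acc<<6)|0x2F=0x1EF
Byte[8]=80: continuation. acc=(acc<<6)|0x00=0x7BC0
Completed: cp=U+7BC0 (starts at byte 6)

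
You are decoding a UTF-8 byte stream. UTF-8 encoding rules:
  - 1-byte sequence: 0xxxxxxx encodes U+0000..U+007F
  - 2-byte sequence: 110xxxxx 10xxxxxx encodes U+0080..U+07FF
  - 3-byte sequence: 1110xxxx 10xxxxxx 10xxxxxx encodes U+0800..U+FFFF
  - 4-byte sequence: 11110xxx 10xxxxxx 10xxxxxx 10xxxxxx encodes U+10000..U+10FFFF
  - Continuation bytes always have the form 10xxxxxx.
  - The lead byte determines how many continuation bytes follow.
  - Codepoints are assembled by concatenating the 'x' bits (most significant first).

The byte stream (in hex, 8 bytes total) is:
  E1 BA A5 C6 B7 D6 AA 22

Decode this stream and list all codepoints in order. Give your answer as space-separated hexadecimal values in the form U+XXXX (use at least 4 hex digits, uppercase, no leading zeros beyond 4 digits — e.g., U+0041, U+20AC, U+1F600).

Answer: U+1EA5 U+01B7 U+05AA U+0022

Derivation:
Byte[0]=E1: 3-byte lead, need 2 cont bytes. acc=0x1
Byte[1]=BA: continuation. acc=(acc<<6)|0x3A=0x7A
Byte[2]=A5: continuation. acc=(acc<<6)|0x25=0x1EA5
Completed: cp=U+1EA5 (starts at byte 0)
Byte[3]=C6: 2-byte lead, need 1 cont bytes. acc=0x6
Byte[4]=B7: continuation. acc=(acc<<6)|0x37=0x1B7
Completed: cp=U+01B7 (starts at byte 3)
Byte[5]=D6: 2-byte lead, need 1 cont bytes. acc=0x16
Byte[6]=AA: continuation. acc=(acc<<6)|0x2A=0x5AA
Completed: cp=U+05AA (starts at byte 5)
Byte[7]=22: 1-byte ASCII. cp=U+0022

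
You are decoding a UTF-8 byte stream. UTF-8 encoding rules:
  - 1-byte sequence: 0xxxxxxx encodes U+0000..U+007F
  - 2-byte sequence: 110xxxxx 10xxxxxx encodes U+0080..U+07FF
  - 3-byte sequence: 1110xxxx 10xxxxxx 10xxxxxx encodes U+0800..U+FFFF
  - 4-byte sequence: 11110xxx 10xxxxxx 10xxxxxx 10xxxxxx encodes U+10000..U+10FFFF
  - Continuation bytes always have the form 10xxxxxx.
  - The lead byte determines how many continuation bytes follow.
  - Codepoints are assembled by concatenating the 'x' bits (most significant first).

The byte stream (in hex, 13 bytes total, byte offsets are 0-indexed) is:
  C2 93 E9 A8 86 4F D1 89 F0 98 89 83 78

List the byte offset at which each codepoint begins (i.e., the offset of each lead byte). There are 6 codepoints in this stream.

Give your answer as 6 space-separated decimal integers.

Answer: 0 2 5 6 8 12

Derivation:
Byte[0]=C2: 2-byte lead, need 1 cont bytes. acc=0x2
Byte[1]=93: continuation. acc=(acc<<6)|0x13=0x93
Completed: cp=U+0093 (starts at byte 0)
Byte[2]=E9: 3-byte lead, need 2 cont bytes. acc=0x9
Byte[3]=A8: continuation. acc=(acc<<6)|0x28=0x268
Byte[4]=86: continuation. acc=(acc<<6)|0x06=0x9A06
Completed: cp=U+9A06 (starts at byte 2)
Byte[5]=4F: 1-byte ASCII. cp=U+004F
Byte[6]=D1: 2-byte lead, need 1 cont bytes. acc=0x11
Byte[7]=89: continuation. acc=(acc<<6)|0x09=0x449
Completed: cp=U+0449 (starts at byte 6)
Byte[8]=F0: 4-byte lead, need 3 cont bytes. acc=0x0
Byte[9]=98: continuation. acc=(acc<<6)|0x18=0x18
Byte[10]=89: continuation. acc=(acc<<6)|0x09=0x609
Byte[11]=83: continuation. acc=(acc<<6)|0x03=0x18243
Completed: cp=U+18243 (starts at byte 8)
Byte[12]=78: 1-byte ASCII. cp=U+0078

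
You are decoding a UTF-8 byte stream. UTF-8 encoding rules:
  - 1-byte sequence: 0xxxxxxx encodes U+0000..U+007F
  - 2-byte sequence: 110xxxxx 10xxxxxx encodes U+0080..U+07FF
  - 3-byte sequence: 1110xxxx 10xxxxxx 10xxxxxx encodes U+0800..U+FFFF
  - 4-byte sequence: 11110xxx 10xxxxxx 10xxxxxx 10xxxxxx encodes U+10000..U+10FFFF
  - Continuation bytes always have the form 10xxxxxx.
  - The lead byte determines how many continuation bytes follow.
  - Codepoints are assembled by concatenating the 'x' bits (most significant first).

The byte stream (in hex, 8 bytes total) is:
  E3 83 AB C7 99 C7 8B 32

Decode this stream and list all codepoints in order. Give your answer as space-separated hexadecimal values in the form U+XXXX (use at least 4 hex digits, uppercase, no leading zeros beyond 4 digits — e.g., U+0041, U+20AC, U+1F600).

Byte[0]=E3: 3-byte lead, need 2 cont bytes. acc=0x3
Byte[1]=83: continuation. acc=(acc<<6)|0x03=0xC3
Byte[2]=AB: continuation. acc=(acc<<6)|0x2B=0x30EB
Completed: cp=U+30EB (starts at byte 0)
Byte[3]=C7: 2-byte lead, need 1 cont bytes. acc=0x7
Byte[4]=99: continuation. acc=(acc<<6)|0x19=0x1D9
Completed: cp=U+01D9 (starts at byte 3)
Byte[5]=C7: 2-byte lead, need 1 cont bytes. acc=0x7
Byte[6]=8B: continuation. acc=(acc<<6)|0x0B=0x1CB
Completed: cp=U+01CB (starts at byte 5)
Byte[7]=32: 1-byte ASCII. cp=U+0032

Answer: U+30EB U+01D9 U+01CB U+0032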